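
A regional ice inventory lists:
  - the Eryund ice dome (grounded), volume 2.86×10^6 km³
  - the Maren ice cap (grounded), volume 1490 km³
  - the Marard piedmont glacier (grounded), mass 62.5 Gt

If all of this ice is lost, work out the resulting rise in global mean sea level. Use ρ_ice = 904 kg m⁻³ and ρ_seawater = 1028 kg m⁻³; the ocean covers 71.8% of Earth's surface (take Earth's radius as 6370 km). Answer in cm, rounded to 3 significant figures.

≈ 687 cm

Eryund: 2.86×10^6 km³ × (904/1028) = 2.515×10^6 km³ of water.
Maren: 1490 km³ × (904/1028) = 1310 km³ of water.
Marard: 62.5 Gt = 6.250×10^13 kg; dividing by ρ_w = 1028 kg m⁻³ gives 6.080×10^10 m³ of water.
Total added water ≈ 2.516×10^15 m³ over 3.66×10^14 m² → Δh = 6.87 m = 687 cm.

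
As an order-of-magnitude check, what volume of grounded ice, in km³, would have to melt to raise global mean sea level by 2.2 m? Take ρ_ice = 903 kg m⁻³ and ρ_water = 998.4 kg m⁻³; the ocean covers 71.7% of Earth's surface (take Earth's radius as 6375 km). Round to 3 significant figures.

≈ 8.91×10^5 km³

Required water volume = Δh × A = 2.2 m × 3.66×10^14 m² = 8.056×10^14 m³ = 8.056×10^5 km³.
Ice volume = water volume × ρ_w/ρ_ice = 8.056×10^5 × 998.4/903 = 8.91×10^5 km³.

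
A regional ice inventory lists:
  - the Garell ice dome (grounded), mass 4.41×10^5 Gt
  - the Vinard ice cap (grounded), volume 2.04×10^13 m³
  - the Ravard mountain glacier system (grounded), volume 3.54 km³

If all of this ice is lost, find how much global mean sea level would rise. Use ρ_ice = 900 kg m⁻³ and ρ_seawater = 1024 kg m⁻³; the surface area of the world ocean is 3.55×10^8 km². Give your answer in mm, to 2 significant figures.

≈ 1300 mm

Garell: 4.41×10^5 Gt = 4.410×10^17 kg; dividing by ρ_w = 1024 kg m⁻³ gives 4.307×10^14 m³ of water.
Vinard: 2.04×10^13 m³ × (900/1024) = 1.793×10^13 m³ of water.
Ravard: 3.54 km³ × (900/1024) = 3.111 km³ of water.
Total added water ≈ 4.486×10^14 m³ over 3.55×10^14 m² → Δh = 1.26 m = 1300 mm.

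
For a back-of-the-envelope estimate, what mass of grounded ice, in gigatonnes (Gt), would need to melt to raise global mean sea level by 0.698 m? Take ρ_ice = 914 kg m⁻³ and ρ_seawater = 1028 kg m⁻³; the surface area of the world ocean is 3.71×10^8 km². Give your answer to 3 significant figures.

Required water volume = Δh × A = 0.698 m × 3.71×10^14 m² = 2.590×10^14 m³.
ρ_w = 1028 kg m⁻³, so the mass of water = 2.590×10^14 m³ × 1028 kg m⁻³ = 2.662×10^17 kg = 2.66×10^5 Gt (and the same mass of ice, by conservation).

≈ 2.66×10^5 Gt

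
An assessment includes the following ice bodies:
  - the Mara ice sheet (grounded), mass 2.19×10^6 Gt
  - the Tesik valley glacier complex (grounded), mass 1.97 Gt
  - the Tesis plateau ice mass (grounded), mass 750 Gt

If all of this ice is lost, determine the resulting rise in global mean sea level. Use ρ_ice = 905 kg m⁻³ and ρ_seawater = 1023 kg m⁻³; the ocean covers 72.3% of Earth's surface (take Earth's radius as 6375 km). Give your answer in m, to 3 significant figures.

Mara: 2.19×10^6 Gt = 2.190×10^18 kg; dividing by ρ_w = 1023 kg m⁻³ gives 2.141×10^15 m³ of water.
Tesik: 1.97 Gt = 1.970×10^12 kg; dividing by ρ_w = 1023 kg m⁻³ gives 1.926×10^9 m³ of water.
Tesis: 750 Gt = 7.500×10^14 kg; dividing by ρ_w = 1023 kg m⁻³ gives 7.331×10^11 m³ of water.
Total added water ≈ 2.141×10^15 m³ over 3.69×10^14 m² → Δh = 5.80 m.

≈ 5.80 m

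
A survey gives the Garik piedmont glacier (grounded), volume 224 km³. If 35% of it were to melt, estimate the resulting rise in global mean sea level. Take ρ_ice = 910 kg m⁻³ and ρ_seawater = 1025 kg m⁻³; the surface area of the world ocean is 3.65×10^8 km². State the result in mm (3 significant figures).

Garik: 0.35 × 224 km³ × (910/1025) = 69.60 km³ of water.
Spread over 3.65×10^14 m² of ocean, Δh = 6.960×10^10 / 3.65×10^14 = 1.91×10^-4 m = 0.191 mm.

≈ 0.191 mm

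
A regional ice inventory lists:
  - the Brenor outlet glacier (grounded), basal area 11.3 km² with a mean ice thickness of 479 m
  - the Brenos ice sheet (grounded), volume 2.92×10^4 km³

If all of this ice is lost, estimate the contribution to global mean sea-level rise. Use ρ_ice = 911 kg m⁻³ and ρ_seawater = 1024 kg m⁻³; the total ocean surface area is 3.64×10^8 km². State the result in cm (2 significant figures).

Brenor: ice volume = 11.3 km² × 479 m = 5.413 km³; 5.413 × (911/1024) = 4.815 km³ of water.
Brenos: 2.92×10^4 km³ × (911/1024) = 2.598×10^4 km³ of water.
Total added water ≈ 2.598×10^13 m³ over 3.64×10^14 m² → Δh = 0.0714 m = 7.1 cm.

≈ 7.1 cm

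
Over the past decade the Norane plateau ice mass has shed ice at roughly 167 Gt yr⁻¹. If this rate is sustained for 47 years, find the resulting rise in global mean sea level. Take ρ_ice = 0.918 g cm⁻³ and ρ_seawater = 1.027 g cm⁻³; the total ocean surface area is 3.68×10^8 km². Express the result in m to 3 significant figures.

≈ 0.0208 m

Total mass lost = 167 Gt/yr × 47 yr = 7849 Gt = 7.849×10^15 kg.
ρ_w = 1.027 g cm⁻³ = 1027 kg m⁻³, so water volume = 7.849×10^15 / 1027 = 7.643×10^12 m³.
Δh = 7.643×10^12 / 3.68×10^14 = 0.0208 m.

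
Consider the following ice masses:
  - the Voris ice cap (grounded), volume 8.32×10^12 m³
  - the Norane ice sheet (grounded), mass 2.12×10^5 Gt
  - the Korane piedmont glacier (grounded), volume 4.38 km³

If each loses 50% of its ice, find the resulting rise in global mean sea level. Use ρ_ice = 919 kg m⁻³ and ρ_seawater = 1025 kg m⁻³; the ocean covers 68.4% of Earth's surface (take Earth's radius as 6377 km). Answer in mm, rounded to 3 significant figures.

Voris: 0.5 × 8.32×10^12 m³ × (919/1025) = 3.730×10^12 m³ of water.
Norane: 0.5 × 2.12×10^5 Gt = 1.060×10^17 kg; dividing by ρ_w = 1025 kg m⁻³ gives 1.034×10^14 m³ of water.
Korane: 0.5 × 4.38 km³ × (919/1025) = 1.964 km³ of water.
Total added water ≈ 1.071×10^14 m³ over 3.50×10^14 m² → Δh = 0.307 m = 307 mm.

≈ 307 mm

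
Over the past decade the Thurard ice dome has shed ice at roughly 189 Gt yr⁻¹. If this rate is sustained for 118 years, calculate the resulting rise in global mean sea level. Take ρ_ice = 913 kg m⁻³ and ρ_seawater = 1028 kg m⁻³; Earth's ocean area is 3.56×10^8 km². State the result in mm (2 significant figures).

≈ 61 mm

Total mass lost = 189 Gt/yr × 118 yr = 2.230×10^4 Gt = 2.230×10^16 kg.
ρ_w = 1028 kg m⁻³, so water volume = 2.230×10^16 / 1028 = 2.169×10^13 m³.
Δh = 2.169×10^13 / 3.56×10^14 = 0.0609 m = 61 mm.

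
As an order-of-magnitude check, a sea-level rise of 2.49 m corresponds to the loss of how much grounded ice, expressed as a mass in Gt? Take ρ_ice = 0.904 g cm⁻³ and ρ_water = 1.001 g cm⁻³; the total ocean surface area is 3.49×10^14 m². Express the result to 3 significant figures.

≈ 8.70×10^5 Gt

Required water volume = Δh × A = 2.49 m × 3.49×10^14 m² = 8.690×10^14 m³.
ρ_w = 1.001 g cm⁻³ = 1001 kg m⁻³, so the mass of water = 8.690×10^14 m³ × 1001 kg m⁻³ = 8.699×10^17 kg = 8.70×10^5 Gt (and the same mass of ice, by conservation).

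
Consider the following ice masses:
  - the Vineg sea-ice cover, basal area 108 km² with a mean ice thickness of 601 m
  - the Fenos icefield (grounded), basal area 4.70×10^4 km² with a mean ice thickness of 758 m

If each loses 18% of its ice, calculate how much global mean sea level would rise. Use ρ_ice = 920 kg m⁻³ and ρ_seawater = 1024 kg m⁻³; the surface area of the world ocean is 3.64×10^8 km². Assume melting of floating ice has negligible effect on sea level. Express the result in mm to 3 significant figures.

≈ 15.8 mm

The Vineg sea-ice cover is floating and already displaces its own weight of water, so its melt adds essentially nothing to sea level.
Fenos: ice volume = 4.70×10^4 km² × 758 m = 3.563×10^4 km³; 0.18 × 3.563×10^4 × (920/1024) = 5761 km³ of water.
Total added water ≈ 5.761×10^12 m³ over 3.64×10^14 m² → Δh = 0.0158 m = 15.8 mm.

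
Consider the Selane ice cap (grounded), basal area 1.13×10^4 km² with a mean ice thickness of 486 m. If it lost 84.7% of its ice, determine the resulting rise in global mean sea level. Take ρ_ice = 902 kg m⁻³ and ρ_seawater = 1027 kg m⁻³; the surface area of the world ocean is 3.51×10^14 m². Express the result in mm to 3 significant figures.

≈ 11.6 mm

Selane: ice volume = 1.13×10^4 km² × 486 m = 5492 km³; 0.847 × 5492 × (902/1027) = 4085 km³ of water.
Spread over 3.51×10^14 m² of ocean, Δh = 4.085×10^12 / 3.51×10^14 = 0.0116 m = 11.6 mm.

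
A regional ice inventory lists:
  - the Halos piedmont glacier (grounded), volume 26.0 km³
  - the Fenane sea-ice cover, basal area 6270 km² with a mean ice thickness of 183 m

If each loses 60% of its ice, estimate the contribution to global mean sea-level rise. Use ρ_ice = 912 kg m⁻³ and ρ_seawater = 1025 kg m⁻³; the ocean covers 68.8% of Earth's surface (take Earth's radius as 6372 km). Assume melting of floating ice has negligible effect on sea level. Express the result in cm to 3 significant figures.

≈ 3.95×10^-3 cm

Halos: 0.6 × 26.0 km³ × (912/1025) = 13.88 km³ of water.
The Fenane sea-ice cover is floating and already displaces its own weight of water, so its melt adds essentially nothing to sea level.
Total added water ≈ 1.388×10^10 m³ over 3.51×10^14 m² → Δh = 3.95×10^-5 m = 3.95×10^-3 cm.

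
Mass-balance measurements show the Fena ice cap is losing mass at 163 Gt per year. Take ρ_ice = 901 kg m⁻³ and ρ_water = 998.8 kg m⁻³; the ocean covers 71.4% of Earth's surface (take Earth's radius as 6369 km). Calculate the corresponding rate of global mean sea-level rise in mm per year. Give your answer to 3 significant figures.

ρ_w = 998.8 kg m⁻³. Annual water volume added = 163 Gt / ρ_w = 1.630×10^14 kg / 998.8 kg m⁻³ = 1.632×10^11 m³.
Δh per year = 1.632×10^11 / 3.64×10^14 = 4.48×10^-4 m = 0.448 mm.

≈ 0.448 mm/yr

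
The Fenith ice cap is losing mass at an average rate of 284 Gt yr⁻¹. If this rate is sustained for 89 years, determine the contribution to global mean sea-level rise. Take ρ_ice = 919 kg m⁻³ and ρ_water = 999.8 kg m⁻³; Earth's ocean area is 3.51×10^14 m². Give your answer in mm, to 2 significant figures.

Total mass lost = 284 Gt/yr × 89 yr = 2.528×10^4 Gt = 2.528×10^16 kg.
ρ_w = 999.8 kg m⁻³, so water volume = 2.528×10^16 / 999.8 = 2.528×10^13 m³.
Δh = 2.528×10^13 / 3.51×10^14 = 0.0720 m = 72 mm.

≈ 72 mm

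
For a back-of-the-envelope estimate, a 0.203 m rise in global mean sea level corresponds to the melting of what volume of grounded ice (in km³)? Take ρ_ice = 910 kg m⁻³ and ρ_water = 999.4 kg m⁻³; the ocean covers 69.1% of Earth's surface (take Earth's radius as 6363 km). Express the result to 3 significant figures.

Required water volume = Δh × A = 0.203 m × 3.52×10^14 m² = 7.137×10^13 m³ = 7.137×10^4 km³.
Ice volume = water volume × ρ_w/ρ_ice = 7.137×10^4 × 999.4/910 = 7.84×10^4 km³.

≈ 7.84×10^4 km³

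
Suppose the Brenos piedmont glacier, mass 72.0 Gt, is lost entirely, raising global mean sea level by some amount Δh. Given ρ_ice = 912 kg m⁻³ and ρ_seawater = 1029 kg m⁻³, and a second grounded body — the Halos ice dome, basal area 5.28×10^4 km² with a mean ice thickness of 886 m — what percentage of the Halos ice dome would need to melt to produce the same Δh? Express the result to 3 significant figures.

≈ 0.169 %

Equal sea-level rise means equal mass of meltwater, i.e. equal mass of ice lost.
Ice mass of Brenos: 7.200×10^13 kg; ice mass of Halos: 4.266×10^16 kg.
Fraction required = 7.200×10^13 / 4.266×10^16 = 1.69×10^-3 → 0.169 %.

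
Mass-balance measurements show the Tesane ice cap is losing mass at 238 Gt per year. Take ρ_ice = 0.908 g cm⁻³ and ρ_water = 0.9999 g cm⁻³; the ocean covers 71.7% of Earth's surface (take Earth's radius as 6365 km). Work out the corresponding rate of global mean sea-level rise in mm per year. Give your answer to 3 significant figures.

ρ_w = 0.9999 g cm⁻³ = 999.9 kg m⁻³. Annual water volume added = 238 Gt / ρ_w = 2.380×10^14 kg / 999.9 kg m⁻³ = 2.380×10^11 m³.
Δh per year = 2.380×10^11 / 3.65×10^14 = 6.52×10^-4 m = 0.652 mm.

≈ 0.652 mm/yr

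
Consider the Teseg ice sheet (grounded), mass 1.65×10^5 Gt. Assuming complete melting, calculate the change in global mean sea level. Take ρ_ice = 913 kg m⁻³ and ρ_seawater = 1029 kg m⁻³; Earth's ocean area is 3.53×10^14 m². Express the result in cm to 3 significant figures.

≈ 45.4 cm

Teseg: 1.65×10^5 Gt = 1.650×10^17 kg; dividing by ρ_w = 1029 kg m⁻³ gives 1.603×10^14 m³ of water.
Spread over 3.53×10^14 m² of ocean, Δh = 1.603×10^14 / 3.53×10^14 = 0.454 m = 45.4 cm.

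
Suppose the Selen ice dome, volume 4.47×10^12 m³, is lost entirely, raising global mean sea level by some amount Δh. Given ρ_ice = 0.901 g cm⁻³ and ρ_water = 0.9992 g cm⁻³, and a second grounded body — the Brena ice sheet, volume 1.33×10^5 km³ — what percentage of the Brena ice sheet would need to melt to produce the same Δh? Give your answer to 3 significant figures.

≈ 3.36 %

Equal sea-level rise means equal mass of meltwater, i.e. equal mass of ice lost.
Ice mass of Selen: 4.027×10^15 kg; ice mass of Brena: 1.198×10^17 kg.
Fraction required = 4.027×10^15 / 1.198×10^17 = 0.0336 → 3.36 %.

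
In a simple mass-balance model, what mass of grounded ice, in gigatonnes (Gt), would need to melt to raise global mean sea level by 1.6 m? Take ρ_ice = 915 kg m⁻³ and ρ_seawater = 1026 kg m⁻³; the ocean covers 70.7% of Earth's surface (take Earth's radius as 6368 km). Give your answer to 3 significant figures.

Required water volume = Δh × A = 1.6 m × 3.60×10^14 m² = 5.764×10^14 m³.
ρ_w = 1026 kg m⁻³, so the mass of water = 5.764×10^14 m³ × 1026 kg m⁻³ = 5.914×10^17 kg = 5.91×10^5 Gt (and the same mass of ice, by conservation).

≈ 5.91×10^5 Gt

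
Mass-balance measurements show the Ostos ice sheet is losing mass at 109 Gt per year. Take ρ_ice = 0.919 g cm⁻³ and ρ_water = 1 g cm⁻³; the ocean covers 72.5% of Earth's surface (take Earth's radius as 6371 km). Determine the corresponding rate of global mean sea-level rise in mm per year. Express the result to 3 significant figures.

ρ_w = 1 g cm⁻³ = 1000 kg m⁻³. Annual water volume added = 109 Gt / ρ_w = 1.090×10^14 kg / 1000 kg m⁻³ = 1.090×10^11 m³.
Δh per year = 1.090×10^11 / 3.70×10^14 = 2.95×10^-4 m = 0.295 mm.

≈ 0.295 mm/yr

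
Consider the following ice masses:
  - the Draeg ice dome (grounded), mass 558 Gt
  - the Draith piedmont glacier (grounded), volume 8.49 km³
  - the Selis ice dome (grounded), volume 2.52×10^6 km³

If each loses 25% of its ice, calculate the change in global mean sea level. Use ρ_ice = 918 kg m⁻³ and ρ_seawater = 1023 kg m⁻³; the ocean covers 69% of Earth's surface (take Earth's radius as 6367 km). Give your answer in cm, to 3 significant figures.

≈ 161 cm

Draeg: 0.25 × 558 Gt = 1.395×10^14 kg; dividing by ρ_w = 1023 kg m⁻³ gives 1.364×10^11 m³ of water.
Draith: 0.25 × 8.49 km³ × (918/1023) = 1.905 km³ of water.
Selis: 0.25 × 2.52×10^6 km³ × (918/1023) = 5.653×10^5 km³ of water.
Total added water ≈ 5.655×10^14 m³ over 3.52×10^14 m² → Δh = 1.61 m = 161 cm.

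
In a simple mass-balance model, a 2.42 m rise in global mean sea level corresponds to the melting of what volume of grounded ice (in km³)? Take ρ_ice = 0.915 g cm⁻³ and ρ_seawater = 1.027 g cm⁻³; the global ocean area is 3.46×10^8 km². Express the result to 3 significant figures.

Required water volume = Δh × A = 2.42 m × 3.46×10^14 m² = 8.373×10^14 m³ = 8.373×10^5 km³.
Ice volume = water volume × ρ_w/ρ_ice = 8.373×10^5 × 1027/915 = 9.40×10^5 km³.

≈ 9.40×10^5 km³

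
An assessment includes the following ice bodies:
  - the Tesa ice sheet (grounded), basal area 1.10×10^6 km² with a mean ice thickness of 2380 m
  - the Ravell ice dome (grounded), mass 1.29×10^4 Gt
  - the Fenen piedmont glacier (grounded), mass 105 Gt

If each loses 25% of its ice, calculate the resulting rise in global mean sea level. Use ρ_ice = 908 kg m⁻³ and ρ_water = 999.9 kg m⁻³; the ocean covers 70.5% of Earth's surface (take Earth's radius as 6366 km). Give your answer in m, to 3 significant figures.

Tesa: ice volume = 1.10×10^6 km² × 2380 m = 2.618×10^6 km³; 0.25 × 2.618×10^6 × (908/999.9) = 5.943×10^5 km³ of water.
Ravell: 0.25 × 1.29×10^4 Gt = 3.225×10^15 kg; dividing by ρ_w = 999.9 kg m⁻³ gives 3.225×10^12 m³ of water.
Fenen: 0.25 × 105 Gt = 2.625×10^13 kg; dividing by ρ_w = 999.9 kg m⁻³ gives 2.625×10^10 m³ of water.
Total added water ≈ 5.976×10^14 m³ over 3.59×10^14 m² → Δh = 1.66 m.

≈ 1.66 m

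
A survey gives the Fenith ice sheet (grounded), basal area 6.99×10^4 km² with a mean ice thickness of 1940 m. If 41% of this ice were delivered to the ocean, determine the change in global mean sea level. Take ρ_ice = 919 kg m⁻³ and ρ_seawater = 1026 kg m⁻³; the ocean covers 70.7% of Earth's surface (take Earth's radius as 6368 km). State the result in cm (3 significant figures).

≈ 13.8 cm

Fenith: ice volume = 6.99×10^4 km² × 1940 m = 1.356×10^5 km³; 0.41 × 1.356×10^5 × (919/1026) = 4.980×10^4 km³ of water.
Spread over 3.60×10^14 m² of ocean, Δh = 4.980×10^13 / 3.60×10^14 = 0.138 m = 13.8 cm.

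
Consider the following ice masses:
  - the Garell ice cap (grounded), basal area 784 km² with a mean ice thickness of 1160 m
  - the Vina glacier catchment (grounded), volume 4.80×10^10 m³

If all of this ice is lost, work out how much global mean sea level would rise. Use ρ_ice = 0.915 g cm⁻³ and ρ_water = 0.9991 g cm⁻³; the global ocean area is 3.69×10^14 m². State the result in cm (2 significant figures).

Garell: ice volume = 784 km² × 1160 m = 909.4 km³; 909.4 × (915/999.1) = 832.9 km³ of water.
Vina: 4.80×10^10 m³ × (915/999.1) = 4.396×10^10 m³ of water.
Total added water ≈ 8.768×10^11 m³ over 3.69×10^14 m² → Δh = 2.38×10^-3 m = 0.24 cm.

≈ 0.24 cm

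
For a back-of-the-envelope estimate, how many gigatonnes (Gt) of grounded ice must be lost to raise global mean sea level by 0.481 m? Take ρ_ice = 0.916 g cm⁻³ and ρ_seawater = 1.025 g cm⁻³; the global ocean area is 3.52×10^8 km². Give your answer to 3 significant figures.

≈ 1.74×10^5 Gt

Required water volume = Δh × A = 0.481 m × 3.52×10^14 m² = 1.693×10^14 m³.
ρ_w = 1.025 g cm⁻³ = 1025 kg m⁻³, so the mass of water = 1.693×10^14 m³ × 1025 kg m⁻³ = 1.735×10^17 kg = 1.74×10^5 Gt (and the same mass of ice, by conservation).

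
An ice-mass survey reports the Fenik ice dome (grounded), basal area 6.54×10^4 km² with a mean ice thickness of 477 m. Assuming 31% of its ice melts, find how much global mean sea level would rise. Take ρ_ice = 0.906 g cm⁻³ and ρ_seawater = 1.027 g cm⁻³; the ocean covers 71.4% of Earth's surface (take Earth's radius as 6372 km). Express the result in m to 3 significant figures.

≈ 0.0234 m

Fenik: ice volume = 6.54×10^4 km² × 477 m = 3.120×10^4 km³; 0.31 × 3.120×10^4 × (906/1027) = 8531 km³ of water.
Spread over 3.64×10^14 m² of ocean, Δh = 8.531×10^12 / 3.64×10^14 = 0.0234 m.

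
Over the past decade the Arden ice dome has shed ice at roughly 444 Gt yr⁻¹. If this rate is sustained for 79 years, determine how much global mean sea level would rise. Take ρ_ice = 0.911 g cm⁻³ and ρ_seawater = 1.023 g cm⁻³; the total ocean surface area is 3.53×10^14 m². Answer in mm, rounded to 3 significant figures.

≈ 97.1 mm

Total mass lost = 444 Gt/yr × 79 yr = 3.508×10^4 Gt = 3.508×10^16 kg.
ρ_w = 1.023 g cm⁻³ = 1023 kg m⁻³, so water volume = 3.508×10^16 / 1023 = 3.429×10^13 m³.
Δh = 3.429×10^13 / 3.53×10^14 = 0.0971 m = 97.1 mm.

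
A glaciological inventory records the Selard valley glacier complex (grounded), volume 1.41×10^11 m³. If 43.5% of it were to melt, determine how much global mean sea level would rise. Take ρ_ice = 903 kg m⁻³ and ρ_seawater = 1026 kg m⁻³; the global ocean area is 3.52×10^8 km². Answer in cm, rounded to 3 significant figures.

≈ 0.0153 cm

Selard: 0.435 × 1.41×10^11 m³ × (903/1026) = 5.398×10^10 m³ of water.
Spread over 3.52×10^14 m² of ocean, Δh = 5.398×10^10 / 3.52×10^14 = 1.53×10^-4 m = 0.0153 cm.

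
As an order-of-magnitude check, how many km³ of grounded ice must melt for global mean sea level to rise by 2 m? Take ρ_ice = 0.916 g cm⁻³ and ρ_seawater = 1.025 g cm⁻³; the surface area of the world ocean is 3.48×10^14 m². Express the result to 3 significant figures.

Required water volume = Δh × A = 2 m × 3.48×10^14 m² = 6.960×10^14 m³ = 6.960×10^5 km³.
Ice volume = water volume × ρ_w/ρ_ice = 6.960×10^5 × 1025/916 = 7.79×10^5 km³.

≈ 7.79×10^5 km³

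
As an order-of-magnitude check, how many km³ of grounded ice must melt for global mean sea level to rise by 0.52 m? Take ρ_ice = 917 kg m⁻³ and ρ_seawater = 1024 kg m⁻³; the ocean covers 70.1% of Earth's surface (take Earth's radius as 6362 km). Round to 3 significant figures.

Required water volume = Δh × A = 0.52 m × 3.57×10^14 m² = 1.854×10^14 m³ = 1.854×10^5 km³.
Ice volume = water volume × ρ_w/ρ_ice = 1.854×10^5 × 1024/917 = 2.07×10^5 km³.

≈ 2.07×10^5 km³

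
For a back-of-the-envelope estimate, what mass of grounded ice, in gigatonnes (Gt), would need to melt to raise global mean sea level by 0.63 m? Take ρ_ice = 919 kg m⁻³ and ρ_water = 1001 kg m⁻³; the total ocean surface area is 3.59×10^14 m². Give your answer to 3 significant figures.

Required water volume = Δh × A = 0.63 m × 3.59×10^14 m² = 2.262×10^14 m³.
ρ_w = 1001 kg m⁻³, so the mass of water = 2.262×10^14 m³ × 1001 kg m⁻³ = 2.264×10^17 kg = 2.26×10^5 Gt (and the same mass of ice, by conservation).

≈ 2.26×10^5 Gt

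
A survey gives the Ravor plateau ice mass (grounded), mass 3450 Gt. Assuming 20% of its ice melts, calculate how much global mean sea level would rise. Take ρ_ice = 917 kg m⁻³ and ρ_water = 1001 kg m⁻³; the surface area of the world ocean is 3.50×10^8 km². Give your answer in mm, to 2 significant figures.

≈ 2.0 mm

Ravor: 0.2 × 3450 Gt = 6.900×10^14 kg; dividing by ρ_w = 1001 kg m⁻³ gives 6.893×10^11 m³ of water.
Spread over 3.50×10^14 m² of ocean, Δh = 6.893×10^11 / 3.50×10^14 = 1.97×10^-3 m = 2.0 mm.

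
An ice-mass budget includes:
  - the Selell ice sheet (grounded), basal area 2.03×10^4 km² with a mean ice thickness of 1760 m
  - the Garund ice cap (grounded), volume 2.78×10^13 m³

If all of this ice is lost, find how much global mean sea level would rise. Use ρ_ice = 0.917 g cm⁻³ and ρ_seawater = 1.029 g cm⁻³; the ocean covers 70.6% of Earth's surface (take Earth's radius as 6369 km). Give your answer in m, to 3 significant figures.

Selell: ice volume = 2.03×10^4 km² × 1760 m = 3.573×10^4 km³; 3.573×10^4 × (917/1029) = 3.184×10^4 km³ of water.
Garund: 2.78×10^13 m³ × (917/1029) = 2.477×10^13 m³ of water.
Total added water ≈ 5.661×10^13 m³ over 3.60×10^14 m² → Δh = 0.157 m.

≈ 0.157 m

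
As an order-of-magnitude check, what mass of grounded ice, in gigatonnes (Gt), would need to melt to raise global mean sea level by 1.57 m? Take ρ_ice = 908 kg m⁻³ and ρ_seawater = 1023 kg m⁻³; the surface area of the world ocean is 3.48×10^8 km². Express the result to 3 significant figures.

≈ 5.59×10^5 Gt

Required water volume = Δh × A = 1.57 m × 3.48×10^14 m² = 5.464×10^14 m³.
ρ_w = 1023 kg m⁻³, so the mass of water = 5.464×10^14 m³ × 1023 kg m⁻³ = 5.589×10^17 kg = 5.59×10^5 Gt (and the same mass of ice, by conservation).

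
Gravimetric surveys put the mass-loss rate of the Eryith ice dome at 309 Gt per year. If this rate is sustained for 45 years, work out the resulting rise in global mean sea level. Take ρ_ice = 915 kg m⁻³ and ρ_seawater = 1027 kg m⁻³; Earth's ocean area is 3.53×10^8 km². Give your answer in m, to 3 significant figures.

≈ 0.0384 m

Total mass lost = 309 Gt/yr × 45 yr = 1.390×10^4 Gt = 1.390×10^16 kg.
ρ_w = 1027 kg m⁻³, so water volume = 1.390×10^16 / 1027 = 1.354×10^13 m³.
Δh = 1.354×10^13 / 3.53×10^14 = 0.0384 m.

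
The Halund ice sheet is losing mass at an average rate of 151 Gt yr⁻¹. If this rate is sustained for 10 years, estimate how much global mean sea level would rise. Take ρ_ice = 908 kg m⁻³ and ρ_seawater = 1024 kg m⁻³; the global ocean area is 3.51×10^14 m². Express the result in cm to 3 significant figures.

≈ 0.420 cm

Total mass lost = 151 Gt/yr × 10 yr = 1510 Gt = 1.510×10^15 kg.
ρ_w = 1024 kg m⁻³, so water volume = 1.510×10^15 / 1024 = 1.475×10^12 m³.
Δh = 1.475×10^12 / 3.51×10^14 = 4.20×10^-3 m = 0.420 cm.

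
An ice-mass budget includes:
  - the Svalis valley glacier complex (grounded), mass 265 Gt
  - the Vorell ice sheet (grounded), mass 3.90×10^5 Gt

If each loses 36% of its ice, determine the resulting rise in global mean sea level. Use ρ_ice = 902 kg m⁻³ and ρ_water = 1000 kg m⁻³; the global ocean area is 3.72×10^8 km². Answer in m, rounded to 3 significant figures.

≈ 0.378 m

Svalis: 0.36 × 265 Gt = 9.540×10^13 kg; dividing by ρ_w = 1000 kg m⁻³ gives 9.540×10^10 m³ of water.
Vorell: 0.36 × 3.90×10^5 Gt = 1.404×10^17 kg; dividing by ρ_w = 1000 kg m⁻³ gives 1.404×10^14 m³ of water.
Total added water ≈ 1.405×10^14 m³ over 3.72×10^14 m² → Δh = 0.378 m.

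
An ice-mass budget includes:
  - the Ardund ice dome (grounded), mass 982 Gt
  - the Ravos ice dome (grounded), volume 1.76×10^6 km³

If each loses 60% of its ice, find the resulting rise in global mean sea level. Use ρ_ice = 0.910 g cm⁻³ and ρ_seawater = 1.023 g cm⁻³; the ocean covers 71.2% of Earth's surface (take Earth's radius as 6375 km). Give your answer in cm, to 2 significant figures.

Ardund: 0.6 × 982 Gt = 5.892×10^14 kg; dividing by ρ_w = 1.023 g cm⁻³ = 1023 kg m⁻³ gives 5.760×10^11 m³ of water.
Ravos: 0.6 × 1.76×10^6 km³ × (910/1023) = 9.394×10^5 km³ of water.
Total added water ≈ 9.399×10^14 m³ over 3.64×10^14 m² → Δh = 2.58 m = 260 cm.

≈ 260 cm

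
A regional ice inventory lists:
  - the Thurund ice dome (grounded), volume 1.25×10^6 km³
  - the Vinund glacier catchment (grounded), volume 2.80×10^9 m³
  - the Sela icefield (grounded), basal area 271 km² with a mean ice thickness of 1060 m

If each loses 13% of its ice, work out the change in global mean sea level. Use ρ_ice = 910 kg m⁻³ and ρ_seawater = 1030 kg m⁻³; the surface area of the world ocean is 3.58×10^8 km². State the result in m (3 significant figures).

≈ 0.401 m

Thurund: 0.13 × 1.25×10^6 km³ × (910/1030) = 1.436×10^5 km³ of water.
Vinund: 0.13 × 2.80×10^9 m³ × (910/1030) = 3.216×10^8 m³ of water.
Sela: ice volume = 271 km² × 1060 m = 287.3 km³; 0.13 × 287.3 × (910/1030) = 32.99 km³ of water.
Total added water ≈ 1.436×10^14 m³ over 3.58×10^14 m² → Δh = 0.401 m.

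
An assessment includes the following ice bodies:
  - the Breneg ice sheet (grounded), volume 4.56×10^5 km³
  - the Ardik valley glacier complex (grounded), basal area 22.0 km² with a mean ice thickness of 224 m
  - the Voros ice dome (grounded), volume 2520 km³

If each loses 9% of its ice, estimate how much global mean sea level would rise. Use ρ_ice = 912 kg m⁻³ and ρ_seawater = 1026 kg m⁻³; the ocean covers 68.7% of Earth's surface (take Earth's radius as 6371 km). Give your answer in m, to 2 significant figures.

≈ 0.10 m

Breneg: 0.09 × 4.56×10^5 km³ × (912/1026) = 3.648×10^4 km³ of water.
Ardik: ice volume = 22.0 km² × 224 m = 4.928 km³; 0.09 × 4.928 × (912/1026) = 0.3942 km³ of water.
Voros: 0.09 × 2520 km³ × (912/1026) = 201.6 km³ of water.
Total added water ≈ 3.668×10^13 m³ over 3.50×10^14 m² → Δh = 0.105 m.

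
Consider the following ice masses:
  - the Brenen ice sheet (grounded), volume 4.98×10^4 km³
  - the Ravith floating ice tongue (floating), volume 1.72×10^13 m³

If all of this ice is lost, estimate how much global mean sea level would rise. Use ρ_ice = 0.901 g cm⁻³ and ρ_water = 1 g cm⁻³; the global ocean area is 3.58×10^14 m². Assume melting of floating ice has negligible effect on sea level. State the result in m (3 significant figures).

Brenen: 4.98×10^4 km³ × (901/1000) = 4.487×10^4 km³ of water.
The Ravith floating ice tongue is floating and already displaces its own weight of water, so its melt adds essentially nothing to sea level.
Total added water ≈ 4.487×10^13 m³ over 3.58×10^14 m² → Δh = 0.125 m.

≈ 0.125 m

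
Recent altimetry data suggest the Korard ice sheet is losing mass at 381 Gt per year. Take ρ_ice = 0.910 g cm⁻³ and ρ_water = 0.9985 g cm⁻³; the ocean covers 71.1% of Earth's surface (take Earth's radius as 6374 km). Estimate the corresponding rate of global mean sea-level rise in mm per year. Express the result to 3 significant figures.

≈ 1.05 mm/yr

ρ_w = 0.9985 g cm⁻³ = 998.5 kg m⁻³. Annual water volume added = 381 Gt / ρ_w = 3.810×10^14 kg / 998.5 kg m⁻³ = 3.816×10^11 m³.
Δh per year = 3.816×10^11 / 3.63×10^14 = 1.05×10^-3 m = 1.05 mm.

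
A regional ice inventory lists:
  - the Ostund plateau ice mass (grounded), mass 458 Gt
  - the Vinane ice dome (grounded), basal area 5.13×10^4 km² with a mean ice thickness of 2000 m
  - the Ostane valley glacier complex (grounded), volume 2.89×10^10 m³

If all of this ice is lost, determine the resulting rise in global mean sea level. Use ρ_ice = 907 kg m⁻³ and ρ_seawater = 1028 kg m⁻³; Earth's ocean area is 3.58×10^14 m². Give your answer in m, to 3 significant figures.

≈ 0.254 m

Ostund: 458 Gt = 4.580×10^14 kg; dividing by ρ_w = 1028 kg m⁻³ gives 4.455×10^11 m³ of water.
Vinane: ice volume = 5.13×10^4 km² × 2000 m = 1.026×10^5 km³; 1.026×10^5 × (907/1028) = 9.052×10^4 km³ of water.
Ostane: 2.89×10^10 m³ × (907/1028) = 2.550×10^10 m³ of water.
Total added water ≈ 9.099×10^13 m³ over 3.58×10^14 m² → Δh = 0.254 m.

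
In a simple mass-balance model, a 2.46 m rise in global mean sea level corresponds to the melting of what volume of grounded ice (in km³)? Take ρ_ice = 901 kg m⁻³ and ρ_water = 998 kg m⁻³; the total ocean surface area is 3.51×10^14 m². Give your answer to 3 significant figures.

Required water volume = Δh × A = 2.46 m × 3.51×10^14 m² = 8.635×10^14 m³ = 8.635×10^5 km³.
Ice volume = water volume × ρ_w/ρ_ice = 8.635×10^5 × 998/901 = 9.56×10^5 km³.

≈ 9.56×10^5 km³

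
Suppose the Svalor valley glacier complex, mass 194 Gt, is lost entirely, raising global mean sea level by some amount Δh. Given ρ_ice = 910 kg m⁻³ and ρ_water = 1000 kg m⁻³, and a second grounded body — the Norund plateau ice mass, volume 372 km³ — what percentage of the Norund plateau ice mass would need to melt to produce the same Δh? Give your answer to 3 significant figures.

≈ 57.3 %

Equal sea-level rise means equal mass of meltwater, i.e. equal mass of ice lost.
Ice mass of Svalor: 1.940×10^14 kg; ice mass of Norund: 3.385×10^14 kg.
Fraction required = 1.940×10^14 / 3.385×10^14 = 0.573 → 57.3 %.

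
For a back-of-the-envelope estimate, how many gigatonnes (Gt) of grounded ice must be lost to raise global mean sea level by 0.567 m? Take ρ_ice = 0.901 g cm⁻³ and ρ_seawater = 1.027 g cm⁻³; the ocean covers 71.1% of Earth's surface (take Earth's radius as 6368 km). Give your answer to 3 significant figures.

≈ 2.11×10^5 Gt

Required water volume = Δh × A = 0.567 m × 3.62×10^14 m² = 2.054×10^14 m³.
ρ_w = 1.027 g cm⁻³ = 1027 kg m⁻³, so the mass of water = 2.054×10^14 m³ × 1027 kg m⁻³ = 2.110×10^17 kg = 2.11×10^5 Gt (and the same mass of ice, by conservation).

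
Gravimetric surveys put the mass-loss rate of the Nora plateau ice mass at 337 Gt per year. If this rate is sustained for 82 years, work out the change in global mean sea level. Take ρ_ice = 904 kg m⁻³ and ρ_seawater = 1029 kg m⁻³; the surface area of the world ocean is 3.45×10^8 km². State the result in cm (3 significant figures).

≈ 7.78 cm

Total mass lost = 337 Gt/yr × 82 yr = 2.763×10^4 Gt = 2.763×10^16 kg.
ρ_w = 1029 kg m⁻³, so water volume = 2.763×10^16 / 1029 = 2.686×10^13 m³.
Δh = 2.686×10^13 / 3.45×10^14 = 0.0778 m = 7.78 cm.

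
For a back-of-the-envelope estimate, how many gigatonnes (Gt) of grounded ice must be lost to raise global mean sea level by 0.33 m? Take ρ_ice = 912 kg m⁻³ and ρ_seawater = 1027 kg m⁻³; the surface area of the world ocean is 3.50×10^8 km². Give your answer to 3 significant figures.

Required water volume = Δh × A = 0.33 m × 3.50×10^14 m² = 1.155×10^14 m³.
ρ_w = 1027 kg m⁻³, so the mass of water = 1.155×10^14 m³ × 1027 kg m⁻³ = 1.186×10^17 kg = 1.19×10^5 Gt (and the same mass of ice, by conservation).

≈ 1.19×10^5 Gt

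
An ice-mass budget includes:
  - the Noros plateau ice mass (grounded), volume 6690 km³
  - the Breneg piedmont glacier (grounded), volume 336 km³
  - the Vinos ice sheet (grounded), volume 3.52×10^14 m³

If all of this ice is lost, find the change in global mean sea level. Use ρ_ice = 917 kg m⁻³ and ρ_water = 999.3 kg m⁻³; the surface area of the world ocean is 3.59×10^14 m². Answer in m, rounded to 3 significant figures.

Noros: 6690 km³ × (917/999.3) = 6139 km³ of water.
Breneg: 336 km³ × (917/999.3) = 308.3 km³ of water.
Vinos: 3.52×10^14 m³ × (917/999.3) = 3.230×10^14 m³ of water.
Total added water ≈ 3.295×10^14 m³ over 3.59×10^14 m² → Δh = 0.918 m.

≈ 0.918 m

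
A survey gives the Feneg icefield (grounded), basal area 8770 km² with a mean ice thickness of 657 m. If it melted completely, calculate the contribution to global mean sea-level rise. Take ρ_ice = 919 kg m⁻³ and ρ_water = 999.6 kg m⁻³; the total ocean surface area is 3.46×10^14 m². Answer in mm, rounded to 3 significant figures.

Feneg: ice volume = 8770 km² × 657 m = 5762 km³; 5762 × (919/999.6) = 5297 km³ of water.
Spread over 3.46×10^14 m² of ocean, Δh = 5.297×10^12 / 3.46×10^14 = 0.0153 m = 15.3 mm.

≈ 15.3 mm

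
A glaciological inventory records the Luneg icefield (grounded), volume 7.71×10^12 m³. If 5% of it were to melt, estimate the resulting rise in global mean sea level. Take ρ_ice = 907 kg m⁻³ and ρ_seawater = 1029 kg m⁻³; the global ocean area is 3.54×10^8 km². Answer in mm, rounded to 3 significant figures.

Luneg: 0.05 × 7.71×10^12 m³ × (907/1029) = 3.398×10^11 m³ of water.
Spread over 3.54×10^14 m² of ocean, Δh = 3.398×10^11 / 3.54×10^14 = 9.60×10^-4 m = 0.960 mm.

≈ 0.960 mm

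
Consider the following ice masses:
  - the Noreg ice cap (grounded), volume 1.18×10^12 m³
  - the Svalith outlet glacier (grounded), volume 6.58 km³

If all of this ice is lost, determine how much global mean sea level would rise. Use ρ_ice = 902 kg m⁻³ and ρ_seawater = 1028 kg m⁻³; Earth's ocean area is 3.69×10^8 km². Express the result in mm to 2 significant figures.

Noreg: 1.18×10^12 m³ × (902/1028) = 1.035×10^12 m³ of water.
Svalith: 6.58 km³ × (902/1028) = 5.774 km³ of water.
Total added water ≈ 1.041×10^12 m³ over 3.69×10^14 m² → Δh = 2.82×10^-3 m = 2.8 mm.

≈ 2.8 mm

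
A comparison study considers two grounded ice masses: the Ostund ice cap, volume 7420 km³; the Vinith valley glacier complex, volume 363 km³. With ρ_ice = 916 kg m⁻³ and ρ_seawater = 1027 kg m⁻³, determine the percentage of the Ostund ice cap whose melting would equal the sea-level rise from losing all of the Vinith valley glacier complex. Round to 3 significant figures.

Equal sea-level rise means equal mass of meltwater, i.e. equal mass of ice lost.
Ice mass of Vinith: 3.325×10^14 kg; ice mass of Ostund: 6.797×10^15 kg.
Fraction required = 3.325×10^14 / 6.797×10^15 = 0.0489 → 4.89 %.

≈ 4.89 %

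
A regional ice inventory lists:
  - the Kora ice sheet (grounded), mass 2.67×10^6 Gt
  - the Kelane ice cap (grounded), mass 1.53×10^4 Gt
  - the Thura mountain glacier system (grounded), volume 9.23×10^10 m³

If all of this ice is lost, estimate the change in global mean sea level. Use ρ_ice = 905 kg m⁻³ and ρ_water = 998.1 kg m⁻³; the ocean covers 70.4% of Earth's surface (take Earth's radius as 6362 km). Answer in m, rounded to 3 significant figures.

Kora: 2.67×10^6 Gt = 2.670×10^18 kg; dividing by ρ_w = 998.1 kg m⁻³ gives 2.675×10^15 m³ of water.
Kelane: 1.53×10^4 Gt = 1.530×10^16 kg; dividing by ρ_w = 998.1 kg m⁻³ gives 1.533×10^13 m³ of water.
Thura: 9.23×10^10 m³ × (905/998.1) = 8.369×10^10 m³ of water.
Total added water ≈ 2.690×10^15 m³ over 3.58×10^14 m² → Δh = 7.51 m.

≈ 7.51 m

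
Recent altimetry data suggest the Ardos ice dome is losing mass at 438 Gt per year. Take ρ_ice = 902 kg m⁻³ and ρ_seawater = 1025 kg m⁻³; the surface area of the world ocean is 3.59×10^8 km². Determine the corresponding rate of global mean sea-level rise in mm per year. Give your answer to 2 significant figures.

ρ_w = 1025 kg m⁻³. Annual water volume added = 438 Gt / ρ_w = 4.380×10^14 kg / 1025 kg m⁻³ = 4.273×10^11 m³.
Δh per year = 4.273×10^11 / 3.59×10^14 = 1.19×10^-3 m = 1.2 mm.

≈ 1.2 mm/yr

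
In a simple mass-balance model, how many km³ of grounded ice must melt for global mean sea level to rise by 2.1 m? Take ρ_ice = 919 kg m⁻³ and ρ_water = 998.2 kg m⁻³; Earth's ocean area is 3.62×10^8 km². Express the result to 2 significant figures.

≈ 8.3×10^5 km³

Required water volume = Δh × A = 2.1 m × 3.62×10^14 m² = 7.602×10^14 m³ = 7.602×10^5 km³.
Ice volume = water volume × ρ_w/ρ_ice = 7.602×10^5 × 998.2/919 = 8.3×10^5 km³.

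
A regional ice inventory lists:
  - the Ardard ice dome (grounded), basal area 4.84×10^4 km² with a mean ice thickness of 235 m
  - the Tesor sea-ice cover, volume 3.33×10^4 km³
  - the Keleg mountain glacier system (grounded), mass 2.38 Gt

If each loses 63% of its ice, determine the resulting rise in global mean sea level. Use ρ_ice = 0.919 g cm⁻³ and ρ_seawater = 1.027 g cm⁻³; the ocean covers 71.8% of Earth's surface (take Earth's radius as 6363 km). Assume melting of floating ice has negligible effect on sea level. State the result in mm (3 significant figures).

Ardard: ice volume = 4.84×10^4 km² × 235 m = 1.137×10^4 km³; 0.63 × 1.137×10^4 × (919/1027) = 6412 km³ of water.
The Tesor sea-ice cover is floating and already displaces its own weight of water, so its melt adds essentially nothing to sea level.
Keleg: 0.63 × 2.38 Gt = 1.499×10^12 kg; dividing by ρ_w = 1.027 g cm⁻³ = 1027 kg m⁻³ gives 1.460×10^9 m³ of water.
Total added water ≈ 6.414×10^12 m³ over 3.65×10^14 m² → Δh = 0.0176 m = 17.6 mm.

≈ 17.6 mm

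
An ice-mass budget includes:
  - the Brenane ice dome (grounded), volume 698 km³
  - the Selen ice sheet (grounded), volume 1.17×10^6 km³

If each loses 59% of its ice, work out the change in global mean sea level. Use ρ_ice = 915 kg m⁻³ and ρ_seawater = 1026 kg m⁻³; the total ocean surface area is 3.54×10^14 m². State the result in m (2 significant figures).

≈ 1.7 m

Brenane: 0.59 × 698 km³ × (915/1026) = 367.3 km³ of water.
Selen: 0.59 × 1.17×10^6 km³ × (915/1026) = 6.156×10^5 km³ of water.
Total added water ≈ 6.160×10^14 m³ over 3.54×10^14 m² → Δh = 1.74 m.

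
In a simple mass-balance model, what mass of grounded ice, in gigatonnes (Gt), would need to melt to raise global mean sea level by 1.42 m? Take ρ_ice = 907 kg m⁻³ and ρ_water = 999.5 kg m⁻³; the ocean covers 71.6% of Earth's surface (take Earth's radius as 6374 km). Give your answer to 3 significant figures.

Required water volume = Δh × A = 1.42 m × 3.66×10^14 m² = 5.191×10^14 m³.
ρ_w = 999.5 kg m⁻³, so the mass of water = 5.191×10^14 m³ × 999.5 kg m⁻³ = 5.188×10^17 kg = 5.19×10^5 Gt (and the same mass of ice, by conservation).

≈ 5.19×10^5 Gt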